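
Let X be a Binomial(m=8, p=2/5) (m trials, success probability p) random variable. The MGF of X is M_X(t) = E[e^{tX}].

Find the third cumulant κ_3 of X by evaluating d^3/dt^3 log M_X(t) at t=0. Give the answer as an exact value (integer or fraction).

κ_3 = K′′′(0) = 48/125

M_X(t) = (2*e^(t)/5 + 3/5)^8
K_X(t) = log M_X(t) = 8*log(2*e^(t)/5 + 3/5)
K′(t) = 16*e^(t)/(2*e^(t) + 3)
K′′(t) = 48*e^(t)/(4*e^(2*t) + 12*e^(t) + 9)
K′′′(t) = (-96*e^(2*t) + 144*e^(t))/(8*e^(3*t) + 36*e^(2*t) + 54*e^(t) + 27)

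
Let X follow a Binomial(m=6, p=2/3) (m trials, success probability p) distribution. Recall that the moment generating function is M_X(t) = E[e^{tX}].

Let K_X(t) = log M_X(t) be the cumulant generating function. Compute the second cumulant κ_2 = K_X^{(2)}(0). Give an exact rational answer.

κ_2 = K^(2)(0) = 4/3

M_X(t) = (2*e^(t)/3 + 1/3)^6
K_X(t) = log M_X(t) = 6*log(2*e^(t)/3 + 1/3)
K^(2)(t) = 12*e^(t)/(4*e^(2*t) + 4*e^(t) + 1)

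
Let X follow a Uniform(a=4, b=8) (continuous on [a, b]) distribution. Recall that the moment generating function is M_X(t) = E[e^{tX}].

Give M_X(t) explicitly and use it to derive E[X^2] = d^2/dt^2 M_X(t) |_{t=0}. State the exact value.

M_X(t) = (e^(8*t) - e^(4*t))/(4*t)
M^(2)(t) = (32*t^2*e^(8*t) - 8*t^2*e^(4*t) - 8*t*e^(8*t) + 4*t*e^(4*t) + e^(8*t) - e^(4*t))/(2*t^3)

E[X^2] = M^(2)(0) = 112/3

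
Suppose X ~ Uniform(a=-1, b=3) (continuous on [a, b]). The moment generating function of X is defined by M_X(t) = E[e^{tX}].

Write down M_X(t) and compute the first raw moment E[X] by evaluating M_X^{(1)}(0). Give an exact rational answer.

M_X(t) = (e^(3*t) - e^(-t))/(4*t)
M^(1)(t) = (3*t*e^(4*t) + t - e^(4*t) + 1)*e^(-t)/(4*t^2)

E[X] = M^(1)(0) = 1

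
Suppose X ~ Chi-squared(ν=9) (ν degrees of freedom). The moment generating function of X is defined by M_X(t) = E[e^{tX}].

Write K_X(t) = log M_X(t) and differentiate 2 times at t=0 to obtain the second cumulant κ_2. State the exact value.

κ_2 = K′′(0) = 18

M_X(t) = (1 - 2*t)^(-9/2)
K_X(t) = log M_X(t) = -9*log(1 - 2*t)/2
K′(t) = -9/(2*t - 1)
K′′(t) = 18/(4*t^2 - 4*t + 1)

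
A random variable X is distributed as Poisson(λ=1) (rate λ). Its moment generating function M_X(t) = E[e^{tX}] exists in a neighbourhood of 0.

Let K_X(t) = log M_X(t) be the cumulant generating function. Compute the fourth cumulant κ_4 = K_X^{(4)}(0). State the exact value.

κ_4 = d^4K/dt^4 |_{t=0} = 1

M_X(t) = e^(e^(t) - 1)
K_X(t) = log M_X(t) = e^(t) - 1
dK/dt = e^(t)
d^2K/dt^2 = e^(t)
d^3K/dt^3 = e^(t)
d^4K/dt^4 = e^(t)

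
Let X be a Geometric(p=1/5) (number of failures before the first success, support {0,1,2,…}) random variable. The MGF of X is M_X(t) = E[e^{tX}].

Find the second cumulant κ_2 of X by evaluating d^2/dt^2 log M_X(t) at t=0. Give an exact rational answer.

κ_2 = K^(2)(0) = 20

M_X(t) = 1/(5*(1 - 4*e^(t)/5))
K_X(t) = log M_X(t) = -log(1 - 4*e^(t)/5) - log(5)
K^(2)(t) = 20*e^(t)/(16*e^(2*t) - 40*e^(t) + 25)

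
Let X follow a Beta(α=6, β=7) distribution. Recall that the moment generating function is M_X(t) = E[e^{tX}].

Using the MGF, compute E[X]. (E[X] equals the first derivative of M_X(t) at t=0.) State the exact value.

M_X(t) = ₁F₁(6; 13; t)
M^(1)(t) = 6*₁F₁(7; 14; t)/13

E[X] = M^(1)(0) = 6/13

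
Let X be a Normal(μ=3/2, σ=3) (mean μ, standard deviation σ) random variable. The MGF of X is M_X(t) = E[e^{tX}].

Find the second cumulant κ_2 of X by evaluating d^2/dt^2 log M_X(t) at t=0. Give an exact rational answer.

M_X(t) = e^(9*t^2/2 + 3*t/2)
K_X(t) = log M_X(t) = 9*t^2/2 + 3*t/2
K^(2)(t) = 9

κ_2 = K^(2)(0) = 9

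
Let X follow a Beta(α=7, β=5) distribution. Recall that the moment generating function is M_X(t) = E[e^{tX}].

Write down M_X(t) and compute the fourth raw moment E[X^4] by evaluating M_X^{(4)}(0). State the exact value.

E[X^4] = M′′′′(0) = 2/13

M_X(t) = ₁F₁(7; 12; t)
M′(t) = 7*₁F₁(8; 13; t)/12
M′′(t) = 14*₁F₁(9; 14; t)/39
M′′′(t) = 3*₁F₁(10; 15; t)/13
M′′′′(t) = 2*₁F₁(11; 16; t)/13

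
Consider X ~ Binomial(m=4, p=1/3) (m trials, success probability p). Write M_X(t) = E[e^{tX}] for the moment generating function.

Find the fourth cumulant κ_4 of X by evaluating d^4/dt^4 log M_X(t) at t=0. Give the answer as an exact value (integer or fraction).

M_X(t) = (e^(t)/3 + 2/3)^4
K_X(t) = log M_X(t) = 4*log(e^(t)/3 + 2/3)
K^(4)(t) = (8*e^(3*t) - 64*e^(2*t) + 32*e^(t))/(e^(4*t) + 8*e^(3*t) + 24*e^(2*t) + 32*e^(t) + 16)

κ_4 = K^(4)(0) = -8/27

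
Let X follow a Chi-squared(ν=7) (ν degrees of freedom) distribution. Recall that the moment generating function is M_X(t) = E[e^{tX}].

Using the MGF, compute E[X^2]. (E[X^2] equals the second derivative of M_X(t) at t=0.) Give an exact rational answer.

M_X(t) = (1 - 2*t)^(-7/2)
M^(2)(t) = -63/(32*t^5*√(1 - 2*t) - 80*t^4*√(1 - 2*t) + 80*t^3*√(1 - 2*t) - 40*t^2*√(1 - 2*t) + 10*t*√(1 - 2*t) - √(1 - 2*t))

E[X^2] = M^(2)(0) = 63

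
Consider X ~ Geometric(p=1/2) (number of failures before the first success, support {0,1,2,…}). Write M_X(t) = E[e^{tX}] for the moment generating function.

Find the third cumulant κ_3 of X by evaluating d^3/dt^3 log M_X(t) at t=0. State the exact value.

M_X(t) = 1/(2*(1 - e^(t)/2))
K_X(t) = log M_X(t) = -log(1 - e^(t)/2) - log(2)
K′(t) = -e^(t)/(e^(t) - 2)
K′′(t) = 2*e^(t)/(e^(2*t) - 4*e^(t) + 4)
K′′′(t) = (-2*e^(2*t) - 4*e^(t))/(e^(3*t) - 6*e^(2*t) + 12*e^(t) - 8)

κ_3 = K′′′(0) = 6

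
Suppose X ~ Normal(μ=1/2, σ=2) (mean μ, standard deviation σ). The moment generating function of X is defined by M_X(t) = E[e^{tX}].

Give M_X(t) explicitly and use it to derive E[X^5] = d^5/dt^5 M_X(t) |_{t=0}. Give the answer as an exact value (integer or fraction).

E[X^5] = d^5M/dt^5 |_{t=0} = 4001/32

M_X(t) = e^(2*t^2 + t/2)
dM/dt = 4*t*e^(t/2)*e^(2*t^2) + e^(t/2)*e^(2*t^2)/2
d^2M/dt^2 = 16*t^2*e^(t/2)*e^(2*t^2) + 4*t*e^(t/2)*e^(2*t^2) + 17*e^(t/2)*e^(2*t^2)/4
d^3M/dt^3 = 64*t^3*e^(t/2)*e^(2*t^2) + 24*t^2*e^(t/2)*e^(2*t^2) + 51*t*e^(t/2)*e^(2*t^2) + 49*e^(t/2)*e^(2*t^2)/8
d^4M/dt^4 = 256*t^4*e^(t/2)*e^(2*t^2) + 128*t^3*e^(t/2)*e^(2*t^2) + 408*t^2*e^(t/2)*e^(2*t^2) + 98*t*e^(t/2)*e^(2*t^2) + 865*e^(t/2)*e^(2*t^2)/16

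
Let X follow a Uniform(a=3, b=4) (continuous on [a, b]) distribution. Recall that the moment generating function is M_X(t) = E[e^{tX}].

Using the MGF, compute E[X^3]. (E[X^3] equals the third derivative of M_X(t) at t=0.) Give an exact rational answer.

E[X^3] = d^3M/dt^3 |_{t=0} = 175/4

M_X(t) = (e^(4*t) - e^(3*t))/t
dM/dt = (4*t*e^(4*t) - 3*t*e^(3*t) - e^(4*t) + e^(3*t))/t^2
d^2M/dt^2 = (16*t^2*e^(4*t) - 9*t^2*e^(3*t) - 8*t*e^(4*t) + 6*t*e^(3*t) + 2*e^(4*t) - 2*e^(3*t))/t^3
d^3M/dt^3 = (64*t^3*e^(4*t) - 27*t^3*e^(3*t) - 48*t^2*e^(4*t) + 27*t^2*e^(3*t) + 24*t*e^(4*t) - 18*t*e^(3*t) - 6*e^(4*t) + 6*e^(3*t))/t^4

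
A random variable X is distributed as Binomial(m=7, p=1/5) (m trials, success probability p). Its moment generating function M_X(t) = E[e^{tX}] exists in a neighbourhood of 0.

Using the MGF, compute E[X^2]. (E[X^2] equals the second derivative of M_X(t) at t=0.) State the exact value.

M_X(t) = (e^(t)/5 + 4/5)^7
M′(t) = 7*e^(7*t)/78125 + 168*e^(6*t)/78125 + 336*e^(5*t)/15625 + 1792*e^(4*t)/15625 + 5376*e^(3*t)/15625 + 43008*e^(2*t)/78125 + 28672*e^(t)/78125
M′′(t) = 49*e^(7*t)/78125 + 1008*e^(6*t)/78125 + 336*e^(5*t)/3125 + 7168*e^(4*t)/15625 + 16128*e^(3*t)/15625 + 86016*e^(2*t)/78125 + 28672*e^(t)/78125

E[X^2] = M′′(0) = 77/25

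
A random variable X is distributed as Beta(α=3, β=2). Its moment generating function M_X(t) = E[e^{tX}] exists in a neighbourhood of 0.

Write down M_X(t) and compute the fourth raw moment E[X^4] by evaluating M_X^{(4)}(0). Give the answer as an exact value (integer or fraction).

E[X^4] = D^4[M](0) = 3/14

M_X(t) = ₁F₁(3; 5; t)
D^4[M](t) = 3*₁F₁(7; 9; t)/14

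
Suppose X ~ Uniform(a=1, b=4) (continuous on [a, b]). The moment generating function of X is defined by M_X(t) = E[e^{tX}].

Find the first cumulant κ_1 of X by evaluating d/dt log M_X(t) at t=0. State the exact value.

κ_1 = D[K](0) = 5/2

M_X(t) = (e^(4*t) - e^(t))/(3*t)
K_X(t) = log M_X(t) = -log(t) + log(e^(4*t) - e^(t)) - log(3)
D[K](t) = (4*t*e^(3*t) - t - e^(3*t) + 1)/(t*e^(3*t) - t)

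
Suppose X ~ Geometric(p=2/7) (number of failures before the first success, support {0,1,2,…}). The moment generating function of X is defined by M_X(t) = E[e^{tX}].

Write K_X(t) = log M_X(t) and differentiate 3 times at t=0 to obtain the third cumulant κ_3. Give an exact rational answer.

M_X(t) = 2/(7*(1 - 5*e^(t)/7))
K_X(t) = log M_X(t) = -log(1 - 5*e^(t)/7) - log(7) + log(2)
D^3[K](t) = (-175*e^(2*t) - 245*e^(t))/(125*e^(3*t) - 525*e^(2*t) + 735*e^(t) - 343)

κ_3 = D^3[K](0) = 105/2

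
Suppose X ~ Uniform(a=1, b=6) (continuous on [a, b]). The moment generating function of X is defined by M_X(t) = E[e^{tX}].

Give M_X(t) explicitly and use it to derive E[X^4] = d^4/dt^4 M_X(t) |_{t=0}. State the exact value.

E[X^4] = M^(4)(0) = 311

M_X(t) = (e^(6*t) - e^(t))/(5*t)
M^(4)(t) = (1296*t^4*e^(6*t) - t^4*e^(t) - 864*t^3*e^(6*t) + 4*t^3*e^(t) + 432*t^2*e^(6*t) - 12*t^2*e^(t) - 144*t*e^(6*t) + 24*t*e^(t) + 24*e^(6*t) - 24*e^(t))/(5*t^5)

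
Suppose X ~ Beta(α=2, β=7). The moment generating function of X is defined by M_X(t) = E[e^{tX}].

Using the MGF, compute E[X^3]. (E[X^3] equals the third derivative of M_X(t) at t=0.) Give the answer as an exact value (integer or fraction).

M_X(t) = ₁F₁(2; 9; t)
M^(3)(t) = 4*₁F₁(5; 12; t)/165

E[X^3] = M^(3)(0) = 4/165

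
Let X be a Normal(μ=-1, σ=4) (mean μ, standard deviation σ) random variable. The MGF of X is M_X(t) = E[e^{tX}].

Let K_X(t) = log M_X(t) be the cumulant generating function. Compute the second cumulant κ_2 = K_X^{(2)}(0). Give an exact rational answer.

κ_2 = K′′(0) = 16

M_X(t) = e^(8*t^2 - t)
K_X(t) = log M_X(t) = 8*t^2 - t
K′(t) = 16*t - 1
K′′(t) = 16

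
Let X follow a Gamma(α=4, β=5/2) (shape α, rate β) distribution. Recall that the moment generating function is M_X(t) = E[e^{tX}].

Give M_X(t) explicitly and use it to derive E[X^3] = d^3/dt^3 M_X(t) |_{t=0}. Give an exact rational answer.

E[X^3] = D^3[M](0) = 192/25

M_X(t) = 625/(16*(5/2 - t)^4)
D^3[M](t) = -600000/(128*t^7 - 2240*t^6 + 16800*t^5 - 70000*t^4 + 175000*t^3 - 262500*t^2 + 218750*t - 78125)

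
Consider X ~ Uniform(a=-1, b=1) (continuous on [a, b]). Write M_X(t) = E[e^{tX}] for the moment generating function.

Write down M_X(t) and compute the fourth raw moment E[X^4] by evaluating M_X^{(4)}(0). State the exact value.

E[X^4] = D^4[M](0) = 1/5

M_X(t) = (e^(t) - e^(-t))/(2*t)
D^4[M](t) = (t^4*e^(2*t) - t^4 - 4*t^3*e^(2*t) - 4*t^3 + 12*t^2*e^(2*t) - 12*t^2 - 24*t*e^(2*t) - 24*t + 24*e^(2*t) - 24)*e^(-t)/(2*t^5)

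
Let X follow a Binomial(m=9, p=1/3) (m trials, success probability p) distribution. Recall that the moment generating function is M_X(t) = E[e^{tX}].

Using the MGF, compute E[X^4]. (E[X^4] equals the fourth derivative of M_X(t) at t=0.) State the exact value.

M_X(t) = (e^(t)/3 + 2/3)^9

E[X^4] = M′′′′(0) = 625/3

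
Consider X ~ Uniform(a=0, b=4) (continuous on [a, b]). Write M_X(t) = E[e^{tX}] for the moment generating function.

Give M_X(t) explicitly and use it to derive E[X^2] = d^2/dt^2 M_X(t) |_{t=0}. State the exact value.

M_X(t) = (e^(4*t) - 1)/(4*t)
D^2[M](t) = (8*t^2*e^(4*t) - 4*t*e^(4*t) + e^(4*t) - 1)/(2*t^3)

E[X^2] = D^2[M](0) = 16/3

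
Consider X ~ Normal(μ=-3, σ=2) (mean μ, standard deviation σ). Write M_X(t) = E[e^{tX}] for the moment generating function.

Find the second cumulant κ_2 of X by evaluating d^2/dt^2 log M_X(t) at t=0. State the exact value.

M_X(t) = e^(2*t^2 - 3*t)
K_X(t) = log M_X(t) = 2*t^2 - 3*t
K′(t) = 4*t - 3
K′′(t) = 4

κ_2 = K′′(0) = 4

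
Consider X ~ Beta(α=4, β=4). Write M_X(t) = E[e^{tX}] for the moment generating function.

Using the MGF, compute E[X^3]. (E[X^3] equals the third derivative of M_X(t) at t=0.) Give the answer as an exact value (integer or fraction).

M_X(t) = ₁F₁(4; 8; t)
dM/dt = ₁F₁(5; 9; t)/2
d^2M/dt^2 = 5*₁F₁(6; 10; t)/18
d^3M/dt^3 = ₁F₁(7; 11; t)/6

E[X^3] = d^3M/dt^3 |_{t=0} = 1/6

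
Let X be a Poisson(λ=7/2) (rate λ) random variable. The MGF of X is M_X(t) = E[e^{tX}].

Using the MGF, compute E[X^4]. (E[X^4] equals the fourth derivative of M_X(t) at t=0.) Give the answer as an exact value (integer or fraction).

E[X^4] = M′′′′(0) = 7945/16

M_X(t) = e^(7*e^(t)/2 - 7/2)
M′(t) = 7*e^(-7/2)*e^(t)*e^(7*e^(t)/2)/2
M′′(t) = (49*e^(2*t)*e^(7*e^(t)/2) + 14*e^(t)*e^(7*e^(t)/2))*e^(-7/2)/4
M′′′(t) = (343*e^(3*t)*e^(7*e^(t)/2) + 294*e^(2*t)*e^(7*e^(t)/2) + 28*e^(t)*e^(7*e^(t)/2))*e^(-7/2)/8
M′′′′(t) = (2401*e^(4*t)*e^(7*e^(t)/2) + 4116*e^(3*t)*e^(7*e^(t)/2) + 1372*e^(2*t)*e^(7*e^(t)/2) + 56*e^(t)*e^(7*e^(t)/2))*e^(-7/2)/16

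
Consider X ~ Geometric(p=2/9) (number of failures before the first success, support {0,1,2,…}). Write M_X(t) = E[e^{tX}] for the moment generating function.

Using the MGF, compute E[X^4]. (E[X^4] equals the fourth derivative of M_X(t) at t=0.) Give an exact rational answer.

E[X^4] = d^4M/dt^4 |_{t=0} = 5320

M_X(t) = 2/(9*(1 - 7*e^(t)/9))
dM/dt = 14*e^(t)/(49*e^(2*t) - 126*e^(t) + 81)
d^2M/dt^2 = (-98*e^(2*t) - 126*e^(t))/(343*e^(3*t) - 1323*e^(2*t) + 1701*e^(t) - 729)
d^3M/dt^3 = (686*e^(3*t) + 3528*e^(2*t) + 1134*e^(t))/(2401*e^(4*t) - 12348*e^(3*t) + 23814*e^(2*t) - 20412*e^(t) + 6561)
d^4M/dt^4 = (-4802*e^(4*t) - 67914*e^(3*t) - 87318*e^(2*t) - 10206*e^(t))/(16807*e^(5*t) - 108045*e^(4*t) + 277830*e^(3*t) - 357210*e^(2*t) + 229635*e^(t) - 59049)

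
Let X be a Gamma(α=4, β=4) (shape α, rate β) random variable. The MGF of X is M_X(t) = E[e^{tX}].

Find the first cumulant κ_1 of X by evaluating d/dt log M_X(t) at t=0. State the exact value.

M_X(t) = 256/(4 - t)^4
K_X(t) = log M_X(t) = -4*log(4 - t) + 8*log(2)
K^(1)(t) = -4/(t - 4)

κ_1 = K^(1)(0) = 1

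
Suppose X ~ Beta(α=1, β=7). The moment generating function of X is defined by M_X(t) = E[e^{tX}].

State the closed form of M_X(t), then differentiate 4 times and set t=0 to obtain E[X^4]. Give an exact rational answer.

E[X^4] = M^(4)(0) = 1/330

M_X(t) = ₁F₁(1; 8; t)
M^(4)(t) = ₁F₁(5; 12; t)/330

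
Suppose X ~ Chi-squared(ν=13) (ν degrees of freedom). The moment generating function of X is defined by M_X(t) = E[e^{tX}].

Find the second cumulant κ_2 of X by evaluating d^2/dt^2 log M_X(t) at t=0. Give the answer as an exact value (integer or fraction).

κ_2 = D^2[K](0) = 26

M_X(t) = (1 - 2*t)^(-13/2)
K_X(t) = log M_X(t) = -13*log(1 - 2*t)/2
D^2[K](t) = 26/(4*t^2 - 4*t + 1)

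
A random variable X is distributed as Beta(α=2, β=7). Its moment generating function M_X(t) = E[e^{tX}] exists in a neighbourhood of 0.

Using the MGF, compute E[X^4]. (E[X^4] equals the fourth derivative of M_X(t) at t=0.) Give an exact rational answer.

E[X^4] = M^(4)(0) = 1/99

M_X(t) = ₁F₁(2; 9; t)
M^(4)(t) = ₁F₁(6; 13; t)/99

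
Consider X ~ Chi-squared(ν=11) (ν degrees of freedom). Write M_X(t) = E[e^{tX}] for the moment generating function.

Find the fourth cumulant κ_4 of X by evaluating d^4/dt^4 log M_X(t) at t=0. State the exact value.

M_X(t) = (1 - 2*t)^(-11/2)
K_X(t) = log M_X(t) = -11*log(1 - 2*t)/2
K^(4)(t) = 528/(16*t^4 - 32*t^3 + 24*t^2 - 8*t + 1)

κ_4 = K^(4)(0) = 528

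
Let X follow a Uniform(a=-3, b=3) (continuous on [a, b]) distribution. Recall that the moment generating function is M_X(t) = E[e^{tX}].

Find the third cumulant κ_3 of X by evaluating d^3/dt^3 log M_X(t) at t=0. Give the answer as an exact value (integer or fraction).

κ_3 = D^3[K](0) = 0

M_X(t) = (e^(3*t) - e^(-3*t))/(6*t)
K_X(t) = log M_X(t) = -log(t) + log(e^(3*t) - e^(-3*t)) - log(6)
D^3[K](t) = (216*t^3*e^(12*t) + 216*t^3*e^(6*t) - 2*e^(18*t) + 6*e^(12*t) - 6*e^(6*t) + 2)/(t^3*e^(18*t) - 3*t^3*e^(12*t) + 3*t^3*e^(6*t) - t^3)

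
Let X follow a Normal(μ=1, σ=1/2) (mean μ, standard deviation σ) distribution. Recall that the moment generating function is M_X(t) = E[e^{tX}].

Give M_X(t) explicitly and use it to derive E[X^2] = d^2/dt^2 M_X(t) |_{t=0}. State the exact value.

M_X(t) = e^(t^2/8 + t)
dM/dt = t*e^(t)*e^(t^2/8)/4 + e^(t)*e^(t^2/8)
d^2M/dt^2 = t^2*e^(t)*e^(t^2/8)/16 + t*e^(t)*e^(t^2/8)/2 + 5*e^(t)*e^(t^2/8)/4

E[X^2] = d^2M/dt^2 |_{t=0} = 5/4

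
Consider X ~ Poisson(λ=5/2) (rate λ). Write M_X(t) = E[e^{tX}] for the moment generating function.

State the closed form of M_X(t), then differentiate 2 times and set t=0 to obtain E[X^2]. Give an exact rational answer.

E[X^2] = M′′(0) = 35/4

M_X(t) = e^(5*e^(t)/2 - 5/2)
M′(t) = 5*e^(-5/2)*e^(t)*e^(5*e^(t)/2)/2
M′′(t) = (25*e^(2*t)*e^(5*e^(t)/2) + 10*e^(t)*e^(5*e^(t)/2))*e^(-5/2)/4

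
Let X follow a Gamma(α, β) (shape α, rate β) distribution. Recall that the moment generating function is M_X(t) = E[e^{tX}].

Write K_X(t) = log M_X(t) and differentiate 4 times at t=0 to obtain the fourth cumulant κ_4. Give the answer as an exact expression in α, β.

κ_4 = d^4K/dt^4 |_{t=0} = 6*α/β^4

M_X(t) = (β/(β - t))^α
K_X(t) = log M_X(t) = α*(log(β) - log(β - t))
dK/dt = -α/(-β + t)
d^2K/dt^2 = α/(β^2 - 2*β*t + t^2)
d^3K/dt^3 = -2*α/(-β^3 + 3*β^2*t - 3*β*t^2 + t^3)
d^4K/dt^4 = 6*α/(β^4 - 4*β^3*t + 6*β^2*t^2 - 4*β*t^3 + t^4)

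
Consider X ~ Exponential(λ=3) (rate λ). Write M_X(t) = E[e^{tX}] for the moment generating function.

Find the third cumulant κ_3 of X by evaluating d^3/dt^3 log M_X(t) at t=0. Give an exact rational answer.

κ_3 = D^3[K](0) = 2/27

M_X(t) = 3/(3 - t)
K_X(t) = log M_X(t) = -log(3 - t) + log(3)
D^3[K](t) = -2/(t^3 - 9*t^2 + 27*t - 27)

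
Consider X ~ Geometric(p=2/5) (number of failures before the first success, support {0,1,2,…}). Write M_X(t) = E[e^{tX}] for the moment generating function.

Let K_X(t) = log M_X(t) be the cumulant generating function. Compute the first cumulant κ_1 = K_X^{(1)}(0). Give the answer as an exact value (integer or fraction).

M_X(t) = 2/(5*(1 - 3*e^(t)/5))
K_X(t) = log M_X(t) = -log(1 - 3*e^(t)/5) - log(5) + log(2)
D[K](t) = -3*e^(t)/(3*e^(t) - 5)

κ_1 = D[K](0) = 3/2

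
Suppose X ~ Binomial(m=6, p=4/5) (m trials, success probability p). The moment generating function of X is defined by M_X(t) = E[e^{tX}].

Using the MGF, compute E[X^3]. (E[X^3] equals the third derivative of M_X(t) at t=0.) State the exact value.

E[X^3] = D^3[M](0) = 3096/25

M_X(t) = (4*e^(t)/5 + 1/5)^6
D^3[M](t) = 884736*e^(6*t)/15625 + 6144*e^(5*t)/125 + 49152*e^(4*t)/3125 + 6912*e^(3*t)/3125 + 384*e^(2*t)/3125 + 24*e^(t)/15625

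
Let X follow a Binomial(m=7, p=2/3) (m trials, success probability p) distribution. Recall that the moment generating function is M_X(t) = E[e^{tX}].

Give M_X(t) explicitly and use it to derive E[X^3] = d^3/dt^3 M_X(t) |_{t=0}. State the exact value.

E[X^3] = d^3M/dt^3 |_{t=0} = 1106/9

M_X(t) = (2*e^(t)/3 + 1/3)^7
dM/dt = 896*e^(7*t)/2187 + 896*e^(6*t)/729 + 1120*e^(5*t)/729 + 2240*e^(4*t)/2187 + 280*e^(3*t)/729 + 56*e^(2*t)/729 + 14*e^(t)/2187
d^2M/dt^2 = 6272*e^(7*t)/2187 + 1792*e^(6*t)/243 + 5600*e^(5*t)/729 + 8960*e^(4*t)/2187 + 280*e^(3*t)/243 + 112*e^(2*t)/729 + 14*e^(t)/2187
d^3M/dt^3 = 43904*e^(7*t)/2187 + 3584*e^(6*t)/81 + 28000*e^(5*t)/729 + 35840*e^(4*t)/2187 + 280*e^(3*t)/81 + 224*e^(2*t)/729 + 14*e^(t)/2187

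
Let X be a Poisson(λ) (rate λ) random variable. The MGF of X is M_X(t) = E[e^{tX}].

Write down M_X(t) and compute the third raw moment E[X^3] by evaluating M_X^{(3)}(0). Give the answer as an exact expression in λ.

E[X^3] = M^(3)(0) = λ*(λ^2 + 3*λ + 1)

M_X(t) = e^(λ*(e^(t) - 1))
M^(3)(t) = (λ^3*e^(3*t)*e^(λ*e^(t)) + 3*λ^2*e^(2*t)*e^(λ*e^(t)) + λ*e^(t)*e^(λ*e^(t)))*e^(-λ)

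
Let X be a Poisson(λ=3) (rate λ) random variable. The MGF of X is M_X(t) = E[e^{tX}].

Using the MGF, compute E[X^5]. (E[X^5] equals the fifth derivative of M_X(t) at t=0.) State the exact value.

M_X(t) = e^(3*e^(t) - 3)
M′(t) = 3*e^(-3)*e^(t)*e^(3*e^(t))
M′′(t) = (9*e^(2*t)*e^(3*e^(t)) + 3*e^(t)*e^(3*e^(t)))*e^(-3)
M′′′(t) = (27*e^(3*t)*e^(3*e^(t)) + 27*e^(2*t)*e^(3*e^(t)) + 3*e^(t)*e^(3*e^(t)))*e^(-3)
M′′′′(t) = (81*e^(4*t)*e^(3*e^(t)) + 162*e^(3*t)*e^(3*e^(t)) + 63*e^(2*t)*e^(3*e^(t)) + 3*e^(t)*e^(3*e^(t)))*e^(-3)
M′′′′′(t) = (243*e^(5*t)*e^(3*e^(t)) + 810*e^(4*t)*e^(3*e^(t)) + 675*e^(3*t)*e^(3*e^(t)) + 135*e^(2*t)*e^(3*e^(t)) + 3*e^(t)*e^(3*e^(t)))*e^(-3)

E[X^5] = M′′′′′(0) = 1866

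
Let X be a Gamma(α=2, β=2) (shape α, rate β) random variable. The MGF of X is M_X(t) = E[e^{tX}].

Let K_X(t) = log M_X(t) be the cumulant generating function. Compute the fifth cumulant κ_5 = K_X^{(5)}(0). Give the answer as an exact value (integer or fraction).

κ_5 = d^5K/dt^5 |_{t=0} = 3/2

M_X(t) = 4/(2 - t)^2
K_X(t) = log M_X(t) = -2*log(2 - t) + 2*log(2)
dK/dt = -2/(t - 2)
d^2K/dt^2 = 2/(t^2 - 4*t + 4)
d^3K/dt^3 = -4/(t^3 - 6*t^2 + 12*t - 8)
d^4K/dt^4 = 12/(t^4 - 8*t^3 + 24*t^2 - 32*t + 16)
d^5K/dt^5 = -48/(t^5 - 10*t^4 + 40*t^3 - 80*t^2 + 80*t - 32)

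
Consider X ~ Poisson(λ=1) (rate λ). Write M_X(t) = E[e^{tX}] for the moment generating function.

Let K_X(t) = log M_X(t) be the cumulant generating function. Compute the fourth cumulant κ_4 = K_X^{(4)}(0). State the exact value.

M_X(t) = e^(e^(t) - 1)
K_X(t) = log M_X(t) = e^(t) - 1
K^(4)(t) = e^(t)

κ_4 = K^(4)(0) = 1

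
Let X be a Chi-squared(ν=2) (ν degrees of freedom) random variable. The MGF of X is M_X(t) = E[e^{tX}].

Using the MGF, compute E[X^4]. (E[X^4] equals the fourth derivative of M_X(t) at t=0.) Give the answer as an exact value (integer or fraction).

M_X(t) = 1/(1 - 2*t)
dM/dt = 2/(4*t^2 - 4*t + 1)
d^2M/dt^2 = -8/(8*t^3 - 12*t^2 + 6*t - 1)
d^3M/dt^3 = 48/(16*t^4 - 32*t^3 + 24*t^2 - 8*t + 1)
d^4M/dt^4 = -384/(32*t^5 - 80*t^4 + 80*t^3 - 40*t^2 + 10*t - 1)

E[X^4] = d^4M/dt^4 |_{t=0} = 384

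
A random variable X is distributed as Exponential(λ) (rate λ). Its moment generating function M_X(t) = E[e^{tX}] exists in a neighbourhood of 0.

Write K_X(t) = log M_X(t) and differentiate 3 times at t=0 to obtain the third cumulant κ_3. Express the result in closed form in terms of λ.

κ_3 = K^(3)(0) = 2/λ^3

M_X(t) = λ/(λ - t)
K_X(t) = log M_X(t) = log(λ) - log(λ - t)
K^(3)(t) = -2/(-λ^3 + 3*λ^2*t - 3*λ*t^2 + t^3)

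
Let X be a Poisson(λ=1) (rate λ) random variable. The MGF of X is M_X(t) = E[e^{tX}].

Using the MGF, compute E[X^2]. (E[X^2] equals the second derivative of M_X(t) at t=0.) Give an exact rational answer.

M_X(t) = e^(e^(t) - 1)
dM/dt = e^(-1)*e^(t)*e^(e^(t))
d^2M/dt^2 = (e^(2*t)*e^(e^(t)) + e^(t)*e^(e^(t)))*e^(-1)

E[X^2] = d^2M/dt^2 |_{t=0} = 2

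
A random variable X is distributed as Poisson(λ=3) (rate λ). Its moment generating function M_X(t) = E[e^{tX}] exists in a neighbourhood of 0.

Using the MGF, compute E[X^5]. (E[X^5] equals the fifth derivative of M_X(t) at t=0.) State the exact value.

E[X^5] = M^(5)(0) = 1866

M_X(t) = e^(3*e^(t) - 3)
M^(5)(t) = (243*e^(5*t)*e^(3*e^(t)) + 810*e^(4*t)*e^(3*e^(t)) + 675*e^(3*t)*e^(3*e^(t)) + 135*e^(2*t)*e^(3*e^(t)) + 3*e^(t)*e^(3*e^(t)))*e^(-3)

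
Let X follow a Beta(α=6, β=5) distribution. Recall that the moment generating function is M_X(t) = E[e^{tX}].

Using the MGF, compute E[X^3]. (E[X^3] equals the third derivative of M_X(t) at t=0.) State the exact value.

E[X^3] = M′′′(0) = 28/143

M_X(t) = ₁F₁(6; 11; t)
M′(t) = 6*₁F₁(7; 12; t)/11
M′′(t) = 7*₁F₁(8; 13; t)/22
M′′′(t) = 28*₁F₁(9; 14; t)/143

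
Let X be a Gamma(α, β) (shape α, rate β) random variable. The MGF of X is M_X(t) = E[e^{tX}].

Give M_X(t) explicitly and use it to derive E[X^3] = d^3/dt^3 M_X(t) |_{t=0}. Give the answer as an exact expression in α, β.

E[X^3] = M^(3)(0) = α*(α^2 + 3*α + 2)/β^3

M_X(t) = (β/(β - t))^α
M^(3)(t) = (-α^3*β^α*(1/(β - t))^α - 3*α^2*β^α*(1/(β - t))^α - 2*α*β^α*(1/(β - t))^α)/(-β^3 + 3*β^2*t - 3*β*t^2 + t^3)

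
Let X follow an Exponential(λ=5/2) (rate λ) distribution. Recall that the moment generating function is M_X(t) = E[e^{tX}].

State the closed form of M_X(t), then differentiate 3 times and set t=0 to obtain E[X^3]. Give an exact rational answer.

E[X^3] = M^(3)(0) = 48/125

M_X(t) = 5/(2*(5/2 - t))
M^(3)(t) = 240/(16*t^4 - 160*t^3 + 600*t^2 - 1000*t + 625)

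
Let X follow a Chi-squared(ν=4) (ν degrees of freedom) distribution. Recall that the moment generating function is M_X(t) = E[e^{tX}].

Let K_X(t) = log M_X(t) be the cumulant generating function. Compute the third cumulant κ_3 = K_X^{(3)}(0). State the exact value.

κ_3 = d^3K/dt^3 |_{t=0} = 32

M_X(t) = (1 - 2*t)^(-2)
K_X(t) = log M_X(t) = -2*log(1 - 2*t)
dK/dt = -4/(2*t - 1)
d^2K/dt^2 = 8/(4*t^2 - 4*t + 1)
d^3K/dt^3 = -32/(8*t^3 - 12*t^2 + 6*t - 1)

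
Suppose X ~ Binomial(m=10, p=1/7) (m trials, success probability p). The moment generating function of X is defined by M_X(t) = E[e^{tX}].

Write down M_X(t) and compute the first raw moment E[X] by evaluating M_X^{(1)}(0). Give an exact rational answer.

M_X(t) = (e^(t)/7 + 6/7)^10

E[X] = M′(0) = 10/7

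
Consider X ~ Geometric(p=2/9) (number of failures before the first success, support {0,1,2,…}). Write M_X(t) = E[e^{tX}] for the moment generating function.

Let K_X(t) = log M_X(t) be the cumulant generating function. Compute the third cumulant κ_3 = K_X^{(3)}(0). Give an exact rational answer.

M_X(t) = 2/(9*(1 - 7*e^(t)/9))
K_X(t) = log M_X(t) = -log(1 - 7*e^(t)/9) - 2*log(3) + log(2)
dK/dt = -7*e^(t)/(7*e^(t) - 9)
d^2K/dt^2 = 63*e^(t)/(49*e^(2*t) - 126*e^(t) + 81)
d^3K/dt^3 = (-441*e^(2*t) - 567*e^(t))/(343*e^(3*t) - 1323*e^(2*t) + 1701*e^(t) - 729)

κ_3 = d^3K/dt^3 |_{t=0} = 126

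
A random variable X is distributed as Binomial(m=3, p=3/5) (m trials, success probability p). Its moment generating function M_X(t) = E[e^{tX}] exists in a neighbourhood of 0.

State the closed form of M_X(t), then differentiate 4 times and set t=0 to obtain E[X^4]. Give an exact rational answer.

M_X(t) = (3*e^(t)/5 + 2/5)^3
dM/dt = 81*e^(3*t)/125 + 108*e^(2*t)/125 + 36*e^(t)/125
d^2M/dt^2 = 243*e^(3*t)/125 + 216*e^(2*t)/125 + 36*e^(t)/125
d^3M/dt^3 = 729*e^(3*t)/125 + 432*e^(2*t)/125 + 36*e^(t)/125
d^4M/dt^4 = 2187*e^(3*t)/125 + 864*e^(2*t)/125 + 36*e^(t)/125

E[X^4] = d^4M/dt^4 |_{t=0} = 3087/125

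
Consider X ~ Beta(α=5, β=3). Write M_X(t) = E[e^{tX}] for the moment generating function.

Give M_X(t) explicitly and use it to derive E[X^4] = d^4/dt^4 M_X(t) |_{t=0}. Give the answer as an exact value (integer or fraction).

M_X(t) = ₁F₁(5; 8; t)
M′(t) = 5*₁F₁(6; 9; t)/8
M′′(t) = 5*₁F₁(7; 10; t)/12
M′′′(t) = 7*₁F₁(8; 11; t)/24
M′′′′(t) = 7*₁F₁(9; 12; t)/33

E[X^4] = M′′′′(0) = 7/33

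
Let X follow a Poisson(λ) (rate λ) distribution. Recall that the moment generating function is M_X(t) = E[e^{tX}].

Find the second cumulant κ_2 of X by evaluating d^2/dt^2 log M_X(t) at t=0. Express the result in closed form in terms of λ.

M_X(t) = e^(λ*(e^(t) - 1))
K_X(t) = log M_X(t) = λ*(e^(t) - 1)
dK/dt = λ*e^(t)
d^2K/dt^2 = λ*e^(t)

κ_2 = d^2K/dt^2 |_{t=0} = λ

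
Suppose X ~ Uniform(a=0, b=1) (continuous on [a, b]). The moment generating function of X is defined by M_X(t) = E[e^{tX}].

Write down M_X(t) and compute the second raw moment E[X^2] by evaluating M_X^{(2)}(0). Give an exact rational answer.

M_X(t) = (e^(t) - 1)/t
dM/dt = (t*e^(t) - e^(t) + 1)/t^2
d^2M/dt^2 = (t^2*e^(t) - 2*t*e^(t) + 2*e^(t) - 2)/t^3

E[X^2] = d^2M/dt^2 |_{t=0} = 1/3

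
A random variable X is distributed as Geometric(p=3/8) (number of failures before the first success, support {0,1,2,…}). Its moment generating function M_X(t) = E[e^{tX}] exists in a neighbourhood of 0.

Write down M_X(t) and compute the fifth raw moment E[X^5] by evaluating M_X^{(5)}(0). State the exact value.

E[X^5] = d^5M/dt^5 |_{t=0} = 338135/81

M_X(t) = 3/(8*(1 - 5*e^(t)/8))
dM/dt = 15*e^(t)/(25*e^(2*t) - 80*e^(t) + 64)
d^2M/dt^2 = (-75*e^(2*t) - 120*e^(t))/(125*e^(3*t) - 600*e^(2*t) + 960*e^(t) - 512)
d^3M/dt^3 = (375*e^(3*t) + 2400*e^(2*t) + 960*e^(t))/(625*e^(4*t) - 4000*e^(3*t) + 9600*e^(2*t) - 10240*e^(t) + 4096)
d^4M/dt^4 = (-1875*e^(4*t) - 33000*e^(3*t) - 52800*e^(2*t) - 7680*e^(t))/(3125*e^(5*t) - 25000*e^(4*t) + 80000*e^(3*t) - 128000*e^(2*t) + 102400*e^(t) - 32768)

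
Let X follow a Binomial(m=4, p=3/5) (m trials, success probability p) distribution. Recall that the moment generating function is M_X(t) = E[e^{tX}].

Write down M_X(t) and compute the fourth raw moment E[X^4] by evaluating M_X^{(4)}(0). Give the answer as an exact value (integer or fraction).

M_X(t) = (3*e^(t)/5 + 2/5)^4
D^4[M](t) = 20736*e^(4*t)/625 + 17496*e^(3*t)/625 + 3456*e^(2*t)/625 + 96*e^(t)/625

E[X^4] = D^4[M](0) = 41784/625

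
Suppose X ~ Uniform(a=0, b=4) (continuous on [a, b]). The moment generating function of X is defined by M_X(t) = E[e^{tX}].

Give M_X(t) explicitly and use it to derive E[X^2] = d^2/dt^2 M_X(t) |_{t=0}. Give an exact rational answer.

M_X(t) = (e^(4*t) - 1)/(4*t)
M′(t) = (4*t*e^(4*t) - e^(4*t) + 1)/(4*t^2)
M′′(t) = (8*t^2*e^(4*t) - 4*t*e^(4*t) + e^(4*t) - 1)/(2*t^3)

E[X^2] = M′′(0) = 16/3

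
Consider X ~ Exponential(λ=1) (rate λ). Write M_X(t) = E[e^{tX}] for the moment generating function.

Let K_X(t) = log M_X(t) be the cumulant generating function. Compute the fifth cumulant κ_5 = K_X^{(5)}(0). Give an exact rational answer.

M_X(t) = 1/(1 - t)
K_X(t) = log M_X(t) = -log(1 - t)
dK/dt = -1/(t - 1)
d^2K/dt^2 = 1/(t^2 - 2*t + 1)
d^3K/dt^3 = -2/(t^3 - 3*t^2 + 3*t - 1)
d^4K/dt^4 = 6/(t^4 - 4*t^3 + 6*t^2 - 4*t + 1)
d^5K/dt^5 = -24/(t^5 - 5*t^4 + 10*t^3 - 10*t^2 + 5*t - 1)

κ_5 = d^5K/dt^5 |_{t=0} = 24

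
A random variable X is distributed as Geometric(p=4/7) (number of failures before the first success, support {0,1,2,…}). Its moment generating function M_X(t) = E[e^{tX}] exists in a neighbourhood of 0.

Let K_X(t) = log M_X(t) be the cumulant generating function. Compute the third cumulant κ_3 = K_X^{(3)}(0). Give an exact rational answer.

κ_3 = K′′′(0) = 105/32

M_X(t) = 4/(7*(1 - 3*e^(t)/7))
K_X(t) = log M_X(t) = -log(1 - 3*e^(t)/7) - log(7) + 2*log(2)
K′(t) = -3*e^(t)/(3*e^(t) - 7)
K′′(t) = 21*e^(t)/(9*e^(2*t) - 42*e^(t) + 49)
K′′′(t) = (-63*e^(2*t) - 147*e^(t))/(27*e^(3*t) - 189*e^(2*t) + 441*e^(t) - 343)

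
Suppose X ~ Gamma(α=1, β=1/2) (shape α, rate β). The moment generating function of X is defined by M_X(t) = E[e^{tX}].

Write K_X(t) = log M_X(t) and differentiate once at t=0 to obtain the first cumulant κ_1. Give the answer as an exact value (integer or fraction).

M_X(t) = 1/(2*(1/2 - t))
K_X(t) = log M_X(t) = -log(1/2 - t) - log(2)
D[K](t) = -2/(2*t - 1)

κ_1 = D[K](0) = 2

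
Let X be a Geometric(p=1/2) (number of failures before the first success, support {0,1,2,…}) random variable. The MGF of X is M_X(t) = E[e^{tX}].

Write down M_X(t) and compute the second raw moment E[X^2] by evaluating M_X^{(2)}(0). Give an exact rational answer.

M_X(t) = 1/(2*(1 - e^(t)/2))
M′(t) = e^(t)/(e^(2*t) - 4*e^(t) + 4)
M′′(t) = (-e^(2*t) - 2*e^(t))/(e^(3*t) - 6*e^(2*t) + 12*e^(t) - 8)

E[X^2] = M′′(0) = 3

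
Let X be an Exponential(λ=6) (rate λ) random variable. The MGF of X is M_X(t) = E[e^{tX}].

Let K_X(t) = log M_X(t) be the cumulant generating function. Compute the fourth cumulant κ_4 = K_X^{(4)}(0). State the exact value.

M_X(t) = 6/(6 - t)
K_X(t) = log M_X(t) = -log(6 - t) + log(6)
K^(4)(t) = 6/(t^4 - 24*t^3 + 216*t^2 - 864*t + 1296)

κ_4 = K^(4)(0) = 1/216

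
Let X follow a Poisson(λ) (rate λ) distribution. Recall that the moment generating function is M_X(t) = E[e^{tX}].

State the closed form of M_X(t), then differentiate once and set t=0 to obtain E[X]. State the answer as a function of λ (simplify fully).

M_X(t) = e^(λ*(e^(t) - 1))
M^(1)(t) = λ*e^(-λ)*e^(t)*e^(λ*e^(t))

E[X] = M^(1)(0) = λ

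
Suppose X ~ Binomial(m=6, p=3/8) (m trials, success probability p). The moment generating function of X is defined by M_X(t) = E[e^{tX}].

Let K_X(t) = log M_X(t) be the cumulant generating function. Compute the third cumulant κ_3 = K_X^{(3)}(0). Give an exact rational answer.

M_X(t) = (3*e^(t)/8 + 5/8)^6
K_X(t) = log M_X(t) = 6*log(3*e^(t)/8 + 5/8)
K′(t) = 18*e^(t)/(3*e^(t) + 5)
K′′(t) = 90*e^(t)/(9*e^(2*t) + 30*e^(t) + 25)
K′′′(t) = (-270*e^(2*t) + 450*e^(t))/(27*e^(3*t) + 135*e^(2*t) + 225*e^(t) + 125)

κ_3 = K′′′(0) = 45/128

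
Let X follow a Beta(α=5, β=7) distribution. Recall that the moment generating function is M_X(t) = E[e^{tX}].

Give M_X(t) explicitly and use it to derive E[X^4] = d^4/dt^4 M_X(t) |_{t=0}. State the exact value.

E[X^4] = d^4M/dt^4 |_{t=0} = 2/39

M_X(t) = ₁F₁(5; 12; t)
dM/dt = 5*₁F₁(6; 13; t)/12
d^2M/dt^2 = 5*₁F₁(7; 14; t)/26
d^3M/dt^3 = 5*₁F₁(8; 15; t)/52
d^4M/dt^4 = 2*₁F₁(9; 16; t)/39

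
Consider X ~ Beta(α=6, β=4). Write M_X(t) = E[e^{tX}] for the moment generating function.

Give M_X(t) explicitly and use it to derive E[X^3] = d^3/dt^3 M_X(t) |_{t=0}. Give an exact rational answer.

E[X^3] = D^3[M](0) = 14/55

M_X(t) = ₁F₁(6; 10; t)
D^3[M](t) = 14*₁F₁(9; 13; t)/55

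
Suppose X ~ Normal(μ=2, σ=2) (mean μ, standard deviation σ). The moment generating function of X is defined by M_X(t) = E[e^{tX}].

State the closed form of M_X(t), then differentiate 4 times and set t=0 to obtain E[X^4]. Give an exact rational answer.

M_X(t) = e^(2*t^2 + 2*t)
M′(t) = 4*t*e^(2*t)*e^(2*t^2) + 2*e^(2*t)*e^(2*t^2)
M′′(t) = 16*t^2*e^(2*t)*e^(2*t^2) + 16*t*e^(2*t)*e^(2*t^2) + 8*e^(2*t)*e^(2*t^2)
M′′′(t) = 64*t^3*e^(2*t)*e^(2*t^2) + 96*t^2*e^(2*t)*e^(2*t^2) + 96*t*e^(2*t)*e^(2*t^2) + 32*e^(2*t)*e^(2*t^2)
M′′′′(t) = 256*t^4*e^(2*t)*e^(2*t^2) + 512*t^3*e^(2*t)*e^(2*t^2) + 768*t^2*e^(2*t)*e^(2*t^2) + 512*t*e^(2*t)*e^(2*t^2) + 160*e^(2*t)*e^(2*t^2)

E[X^4] = M′′′′(0) = 160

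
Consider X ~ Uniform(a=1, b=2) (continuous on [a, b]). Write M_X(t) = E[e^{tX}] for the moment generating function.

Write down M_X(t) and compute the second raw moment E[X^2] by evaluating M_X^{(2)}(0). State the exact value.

M_X(t) = (e^(2*t) - e^(t))/t
dM/dt = (2*t*e^(2*t) - t*e^(t) - e^(2*t) + e^(t))/t^2
d^2M/dt^2 = (4*t^2*e^(2*t) - t^2*e^(t) - 4*t*e^(2*t) + 2*t*e^(t) + 2*e^(2*t) - 2*e^(t))/t^3

E[X^2] = d^2M/dt^2 |_{t=0} = 7/3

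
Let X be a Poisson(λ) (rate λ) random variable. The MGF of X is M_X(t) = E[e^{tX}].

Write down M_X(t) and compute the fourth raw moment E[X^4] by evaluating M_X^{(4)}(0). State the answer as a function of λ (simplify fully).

E[X^4] = d^4M/dt^4 |_{t=0} = λ*(λ^3 + 6*λ^2 + 7*λ + 1)

M_X(t) = e^(λ*(e^(t) - 1))
dM/dt = λ*e^(-λ)*e^(t)*e^(λ*e^(t))
d^2M/dt^2 = (λ^2*e^(2*t)*e^(λ*e^(t)) + λ*e^(t)*e^(λ*e^(t)))*e^(-λ)
d^3M/dt^3 = (λ^3*e^(3*t)*e^(λ*e^(t)) + 3*λ^2*e^(2*t)*e^(λ*e^(t)) + λ*e^(t)*e^(λ*e^(t)))*e^(-λ)
d^4M/dt^4 = (λ^4*e^(4*t)*e^(λ*e^(t)) + 6*λ^3*e^(3*t)*e^(λ*e^(t)) + 7*λ^2*e^(2*t)*e^(λ*e^(t)) + λ*e^(t)*e^(λ*e^(t)))*e^(-λ)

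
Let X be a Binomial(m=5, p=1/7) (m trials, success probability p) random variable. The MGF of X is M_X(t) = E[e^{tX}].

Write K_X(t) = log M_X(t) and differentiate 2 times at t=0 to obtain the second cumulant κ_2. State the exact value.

κ_2 = d^2K/dt^2 |_{t=0} = 30/49

M_X(t) = (e^(t)/7 + 6/7)^5
K_X(t) = log M_X(t) = 5*log(e^(t)/7 + 6/7)
dK/dt = 5*e^(t)/(e^(t) + 6)
d^2K/dt^2 = 30*e^(t)/(e^(2*t) + 12*e^(t) + 36)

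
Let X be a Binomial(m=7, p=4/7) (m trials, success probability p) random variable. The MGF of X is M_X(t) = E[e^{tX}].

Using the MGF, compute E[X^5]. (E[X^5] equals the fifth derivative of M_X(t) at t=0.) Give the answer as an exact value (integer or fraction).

E[X^5] = M^(5)(0) = 5374564/2401

M_X(t) = (4*e^(t)/7 + 3/7)^7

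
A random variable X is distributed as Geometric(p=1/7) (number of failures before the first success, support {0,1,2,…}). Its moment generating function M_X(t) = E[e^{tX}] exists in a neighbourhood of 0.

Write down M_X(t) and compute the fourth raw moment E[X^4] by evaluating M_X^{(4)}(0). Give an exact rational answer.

M_X(t) = 1/(7*(1 - 6*e^(t)/7))
dM/dt = 6*e^(t)/(36*e^(2*t) - 84*e^(t) + 49)
d^2M/dt^2 = (-36*e^(2*t) - 42*e^(t))/(216*e^(3*t) - 756*e^(2*t) + 882*e^(t) - 343)
d^3M/dt^3 = (216*e^(3*t) + 1008*e^(2*t) + 294*e^(t))/(1296*e^(4*t) - 6048*e^(3*t) + 10584*e^(2*t) - 8232*e^(t) + 2401)
d^4M/dt^4 = (-1296*e^(4*t) - 16632*e^(3*t) - 19404*e^(2*t) - 2058*e^(t))/(7776*e^(5*t) - 45360*e^(4*t) + 105840*e^(3*t) - 123480*e^(2*t) + 72030*e^(t) - 16807)

E[X^4] = d^4M/dt^4 |_{t=0} = 39390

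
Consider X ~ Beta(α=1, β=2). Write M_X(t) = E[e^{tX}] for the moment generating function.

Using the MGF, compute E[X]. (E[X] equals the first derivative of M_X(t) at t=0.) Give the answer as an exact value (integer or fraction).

E[X] = dM/dt |_{t=0} = 1/3

M_X(t) = ₁F₁(1; 3; t)
dM/dt = ₁F₁(2; 4; t)/3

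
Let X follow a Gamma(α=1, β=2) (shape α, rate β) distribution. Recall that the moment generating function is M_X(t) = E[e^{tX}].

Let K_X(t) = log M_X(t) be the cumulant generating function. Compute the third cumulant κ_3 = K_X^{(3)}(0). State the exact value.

κ_3 = K^(3)(0) = 1/4

M_X(t) = 2/(2 - t)
K_X(t) = log M_X(t) = -log(2 - t) + log(2)
K^(3)(t) = -2/(t^3 - 6*t^2 + 12*t - 8)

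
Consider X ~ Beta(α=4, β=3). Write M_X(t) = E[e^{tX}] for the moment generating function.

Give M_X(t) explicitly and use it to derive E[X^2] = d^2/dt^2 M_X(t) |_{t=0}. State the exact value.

M_X(t) = ₁F₁(4; 7; t)
dM/dt = 4*₁F₁(5; 8; t)/7
d^2M/dt^2 = 5*₁F₁(6; 9; t)/14

E[X^2] = d^2M/dt^2 |_{t=0} = 5/14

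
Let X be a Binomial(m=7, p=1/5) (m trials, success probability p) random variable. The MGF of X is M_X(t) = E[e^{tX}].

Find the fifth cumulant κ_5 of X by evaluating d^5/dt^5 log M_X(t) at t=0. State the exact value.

M_X(t) = (e^(t)/5 + 4/5)^7
K_X(t) = log M_X(t) = 7*log(e^(t)/5 + 4/5)
D^5[K](t) = (-28*e^(4*t) + 1232*e^(3*t) - 4928*e^(2*t) + 1792*e^(t))/(e^(5*t) + 20*e^(4*t) + 160*e^(3*t) + 640*e^(2*t) + 1280*e^(t) + 1024)

κ_5 = D^5[K](0) = -1932/3125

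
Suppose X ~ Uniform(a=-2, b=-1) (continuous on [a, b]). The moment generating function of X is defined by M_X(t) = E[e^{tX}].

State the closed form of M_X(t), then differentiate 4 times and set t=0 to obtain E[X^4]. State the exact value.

M_X(t) = (e^(-t) - e^(-2*t))/t
D^4[M](t) = (t^4*e^(t) - 16*t^4 + 4*t^3*e^(t) - 32*t^3 + 12*t^2*e^(t) - 48*t^2 + 24*t*e^(t) - 48*t + 24*e^(t) - 24)*e^(-2*t)/t^5

E[X^4] = D^4[M](0) = 31/5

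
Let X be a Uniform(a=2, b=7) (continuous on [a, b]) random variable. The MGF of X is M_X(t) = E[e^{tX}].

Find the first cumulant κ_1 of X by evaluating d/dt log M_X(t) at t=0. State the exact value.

κ_1 = dK/dt |_{t=0} = 9/2

M_X(t) = (e^(7*t) - e^(2*t))/(5*t)
K_X(t) = log M_X(t) = -log(t) + log(e^(7*t) - e^(2*t)) - log(5)
dK/dt = (7*t*e^(5*t) - 2*t - e^(5*t) + 1)/(t*e^(5*t) - t)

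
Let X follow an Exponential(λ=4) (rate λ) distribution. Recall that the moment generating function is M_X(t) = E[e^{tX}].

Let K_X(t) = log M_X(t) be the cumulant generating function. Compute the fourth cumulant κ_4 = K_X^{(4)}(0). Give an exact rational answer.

M_X(t) = 4/(4 - t)
K_X(t) = log M_X(t) = -log(4 - t) + 2*log(2)
dK/dt = -1/(t - 4)
d^2K/dt^2 = 1/(t^2 - 8*t + 16)
d^3K/dt^3 = -2/(t^3 - 12*t^2 + 48*t - 64)
d^4K/dt^4 = 6/(t^4 - 16*t^3 + 96*t^2 - 256*t + 256)

κ_4 = d^4K/dt^4 |_{t=0} = 3/128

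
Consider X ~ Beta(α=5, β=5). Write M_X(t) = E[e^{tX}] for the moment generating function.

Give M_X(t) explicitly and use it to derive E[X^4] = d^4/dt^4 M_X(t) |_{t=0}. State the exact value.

E[X^4] = M^(4)(0) = 14/143

M_X(t) = ₁F₁(5; 10; t)
M^(4)(t) = 14*₁F₁(9; 14; t)/143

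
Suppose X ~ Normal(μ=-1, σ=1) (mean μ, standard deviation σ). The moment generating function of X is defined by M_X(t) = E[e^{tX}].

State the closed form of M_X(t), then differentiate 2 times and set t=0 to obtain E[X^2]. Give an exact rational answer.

M_X(t) = e^(t^2/2 - t)
D^2[M](t) = (t^2*e^(t^2/2) - 2*t*e^(t^2/2) + 2*e^(t^2/2))*e^(-t)

E[X^2] = D^2[M](0) = 2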